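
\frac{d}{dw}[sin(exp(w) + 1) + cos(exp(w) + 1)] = sqrt(2)*exp(w)*cos(exp(w) + pi/4 + 1)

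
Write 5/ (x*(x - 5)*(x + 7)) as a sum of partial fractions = 5/(84*(x + 7)) + 1/(12*(x - 5)) - 1/(7*x)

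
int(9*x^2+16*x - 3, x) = 3*x^3 + 8*x^2 - 3*x + C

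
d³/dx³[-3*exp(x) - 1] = -3*exp(x)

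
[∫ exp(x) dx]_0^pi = -1 + exp(pi)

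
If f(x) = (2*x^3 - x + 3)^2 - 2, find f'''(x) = 480*x^3 - 96*x + 72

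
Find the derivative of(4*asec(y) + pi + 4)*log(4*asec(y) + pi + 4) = (4*log(4*asec(y) + pi + 4) + 4)/(y^2*sqrt(1 - 1/y^2))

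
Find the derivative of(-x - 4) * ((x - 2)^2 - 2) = 14 - 3*x^2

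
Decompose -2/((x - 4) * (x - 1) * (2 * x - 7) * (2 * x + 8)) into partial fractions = 8/(75*(2*x - 7)) + 1/(600*(x + 4)) - 1/(75*(x - 1)) - 1/(24*(x - 4))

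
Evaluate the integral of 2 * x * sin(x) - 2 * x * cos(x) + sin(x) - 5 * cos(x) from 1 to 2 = -7*sin(2) + 5*cos(1) - 7*cos(2) + 5*sin(1)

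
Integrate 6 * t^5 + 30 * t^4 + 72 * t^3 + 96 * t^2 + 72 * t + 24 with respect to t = t^6 + 6*t^5 + 18*t^4 + 32*t^3 + 36*t^2 + 24*t + C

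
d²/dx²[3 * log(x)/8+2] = -3/(8*x^2)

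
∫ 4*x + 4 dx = 2*x^2 + 4*x + C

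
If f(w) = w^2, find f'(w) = 2*w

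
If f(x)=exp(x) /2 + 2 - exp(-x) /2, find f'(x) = (exp(2*x) + 1)*exp(-x)/2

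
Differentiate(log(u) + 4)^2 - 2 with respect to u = (2*log(u) + 8)/u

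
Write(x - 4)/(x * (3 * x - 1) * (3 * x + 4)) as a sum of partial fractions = -4/(5*(3*x + 4)) - 11/(5*(3*x - 1)) + 1/x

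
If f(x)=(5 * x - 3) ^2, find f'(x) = 50*x - 30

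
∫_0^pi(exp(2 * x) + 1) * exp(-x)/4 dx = -exp(-pi)/4 + exp(pi)/4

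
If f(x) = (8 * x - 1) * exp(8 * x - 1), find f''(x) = 512*x*exp(8*x - 1) + 64*exp(8*x - 1)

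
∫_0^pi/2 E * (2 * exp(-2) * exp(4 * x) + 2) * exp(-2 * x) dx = -exp(-1) - exp(1 - pi) + E + exp(-1 + pi)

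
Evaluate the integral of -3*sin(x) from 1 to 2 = -3*cos(1) + 3*cos(2)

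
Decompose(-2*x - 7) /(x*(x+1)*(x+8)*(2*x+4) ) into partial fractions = -3/(224*(x + 8)) - 1/(8*(x + 2)) + 5/(14*(x + 1)) - 7/(32*x)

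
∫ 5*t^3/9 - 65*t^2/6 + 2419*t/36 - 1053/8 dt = 5*t^4/36 - 65*t^3/18 + 2419*t^2/72 - 1053*t/8 + C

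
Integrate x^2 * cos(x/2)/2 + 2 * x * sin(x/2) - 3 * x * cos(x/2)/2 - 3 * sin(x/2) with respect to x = x*(x - 3)*sin(x/2) + C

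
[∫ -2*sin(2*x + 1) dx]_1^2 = cos(5) - cos(3)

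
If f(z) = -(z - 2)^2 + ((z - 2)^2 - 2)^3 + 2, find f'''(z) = 120*z^3 - 720*z^2 + 1296*z - 672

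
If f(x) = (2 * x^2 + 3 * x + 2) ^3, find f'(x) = 48*x^5 + 180*x^4 + 312*x^3 + 297*x^2 + 156*x + 36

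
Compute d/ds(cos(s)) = -sin(s)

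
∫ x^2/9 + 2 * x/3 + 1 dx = x^3/27 + x^2/3 + x + C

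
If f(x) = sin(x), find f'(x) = cos(x)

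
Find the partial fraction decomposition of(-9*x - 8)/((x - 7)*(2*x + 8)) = -14/(11*(x + 4)) - 71/(22*(x - 7))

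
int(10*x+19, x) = 5*x^2 + 19*x + C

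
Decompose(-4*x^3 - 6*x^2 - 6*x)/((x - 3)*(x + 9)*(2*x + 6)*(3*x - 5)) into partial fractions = 305/(896*(3*x - 5)) - 69/(128*(x + 9)) + 1/(14*(x + 3)) - 5/(16*(x - 3))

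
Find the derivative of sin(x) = cos(x)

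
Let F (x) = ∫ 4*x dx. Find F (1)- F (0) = 2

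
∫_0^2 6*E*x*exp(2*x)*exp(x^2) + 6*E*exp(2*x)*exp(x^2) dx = -3*E + 3*exp(9)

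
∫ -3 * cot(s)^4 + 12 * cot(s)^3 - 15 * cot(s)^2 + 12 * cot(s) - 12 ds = (cot(s) - 2)^3 + C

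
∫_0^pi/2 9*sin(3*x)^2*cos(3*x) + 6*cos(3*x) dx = -3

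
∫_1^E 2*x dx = -1 + exp(2)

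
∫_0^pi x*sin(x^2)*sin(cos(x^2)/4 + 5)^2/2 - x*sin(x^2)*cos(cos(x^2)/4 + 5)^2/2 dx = sin(cos(pi^2)/2 + 10)/2 - sin(21/2)/2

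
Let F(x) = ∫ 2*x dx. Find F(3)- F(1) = 8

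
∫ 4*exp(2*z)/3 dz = 2*exp(2*z)/3 + C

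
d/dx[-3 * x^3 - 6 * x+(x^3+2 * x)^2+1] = 6*x^5 + 16*x^3 - 9*x^2 + 8*x - 6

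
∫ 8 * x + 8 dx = 4*x^2 + 8*x + C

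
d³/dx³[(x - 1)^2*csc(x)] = (x^2*cos(x)/sin(x) - 6*x^2*cos(x)/sin(x)^3 - 6*x - 2*x*cos(x)/sin(x) + 12*x/sin(x)^2 + 12*x*cos(x)/sin(x)^3 + 6 - 5*cos(x)/sin(x) - 12/sin(x)^2 - 6*cos(x)/sin(x)^3)/sin(x)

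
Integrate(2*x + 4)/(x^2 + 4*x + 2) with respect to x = log(3*(x + 2)^2 - 6) + C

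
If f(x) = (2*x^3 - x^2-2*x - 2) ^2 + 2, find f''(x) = 120*x^4 - 80*x^3 - 84*x^2 - 24*x + 16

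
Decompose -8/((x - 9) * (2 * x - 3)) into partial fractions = 16/(15*(2*x - 3)) - 8/(15*(x - 9))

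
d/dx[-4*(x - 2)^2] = 16 - 8*x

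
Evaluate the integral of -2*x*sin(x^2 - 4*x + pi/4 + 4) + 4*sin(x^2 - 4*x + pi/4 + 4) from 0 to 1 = cos(pi/4 + 1) - cos(pi/4 + 4)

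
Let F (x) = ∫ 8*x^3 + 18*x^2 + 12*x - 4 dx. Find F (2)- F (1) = 86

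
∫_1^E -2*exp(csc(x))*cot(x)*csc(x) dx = -2*exp(csc(1)) + 2*exp(csc(E))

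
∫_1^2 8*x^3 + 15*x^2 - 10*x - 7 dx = 43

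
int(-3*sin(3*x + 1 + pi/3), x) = cos(3*x + 1 + pi/3) + C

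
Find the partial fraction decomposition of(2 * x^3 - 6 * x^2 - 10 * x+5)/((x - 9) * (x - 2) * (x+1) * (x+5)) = 345/(392*(x + 5)) + 7/(120*(x + 1)) + 23/(147*(x - 2)) + 887/(980*(x - 9))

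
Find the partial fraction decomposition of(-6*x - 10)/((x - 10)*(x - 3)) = 4/(x - 3) - 10/(x - 10)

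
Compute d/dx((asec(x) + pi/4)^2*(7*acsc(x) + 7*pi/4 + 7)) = (224*acsc(x)*asec(x) + 56*pi*acsc(x) - 112*asec(x)^2 + 224*asec(x) + 7*pi^2 + 56*pi)/(16*x^2*sqrt(1 - 1/x^2))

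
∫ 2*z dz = z^2 + C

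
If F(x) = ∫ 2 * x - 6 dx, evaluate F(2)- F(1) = -3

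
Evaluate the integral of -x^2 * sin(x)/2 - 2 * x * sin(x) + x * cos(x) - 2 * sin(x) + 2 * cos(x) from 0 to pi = -(2 + pi)^2/2 - 2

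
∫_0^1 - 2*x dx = -1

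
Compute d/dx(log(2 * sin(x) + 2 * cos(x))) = 1/tan(x + pi/4)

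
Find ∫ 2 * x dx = x^2 + C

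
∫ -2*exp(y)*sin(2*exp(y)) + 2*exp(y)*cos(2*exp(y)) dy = sqrt(2)*sin(2*exp(y) + pi/4) + C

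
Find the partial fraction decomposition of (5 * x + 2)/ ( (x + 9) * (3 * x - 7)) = 41/(34*(3*x - 7)) + 43/(34*(x + 9))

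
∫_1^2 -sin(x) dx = -cos(1) + cos(2)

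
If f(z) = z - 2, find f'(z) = 1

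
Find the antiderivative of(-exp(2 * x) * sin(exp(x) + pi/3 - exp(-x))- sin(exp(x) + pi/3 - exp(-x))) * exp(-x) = cos(2*sinh(x) + pi/3) + C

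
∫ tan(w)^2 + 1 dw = tan(w) + C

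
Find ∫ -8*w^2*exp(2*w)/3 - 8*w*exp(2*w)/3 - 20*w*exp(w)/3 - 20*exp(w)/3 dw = 4*w*exp(w)/3 - 4*(w*exp(w) + 3)^2/3 + C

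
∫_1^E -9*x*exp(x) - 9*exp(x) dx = -9*exp(1 + E) + 9*E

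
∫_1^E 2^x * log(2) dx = -2 + 2^E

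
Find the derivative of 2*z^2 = 4*z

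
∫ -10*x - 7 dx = -5*x^2 - 7*x + C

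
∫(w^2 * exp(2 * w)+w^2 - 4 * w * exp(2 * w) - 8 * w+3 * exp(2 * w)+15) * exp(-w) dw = 2*(w - 3)^2*sinh(w) + C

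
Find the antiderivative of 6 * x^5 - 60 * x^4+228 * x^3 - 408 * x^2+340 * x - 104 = x^6 - 12*x^5 + 57*x^4 - 136*x^3 + 170*x^2 - 104*x + C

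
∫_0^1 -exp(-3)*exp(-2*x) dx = -exp(-3)/2 + exp(-5)/2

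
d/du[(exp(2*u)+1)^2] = 4*exp(4*u) + 4*exp(2*u)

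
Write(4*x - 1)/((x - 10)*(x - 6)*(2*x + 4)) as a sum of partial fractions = -3/(64*(x + 2)) - 23/(64*(x - 6)) + 13/(32*(x - 10))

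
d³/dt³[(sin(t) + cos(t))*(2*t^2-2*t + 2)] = -2*sqrt(2)*t^2*cos(t + pi/4) - 14*t*sin(t) - 10*t*cos(t) - 4*sin(t) + 16*cos(t)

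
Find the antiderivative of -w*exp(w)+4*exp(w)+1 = (1 - exp(w))*(w - 5) + C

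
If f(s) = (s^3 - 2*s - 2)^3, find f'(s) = 9*s^8 - 42*s^6 - 36*s^5 + 60*s^4 + 96*s^3 + 12*s^2 - 48*s - 24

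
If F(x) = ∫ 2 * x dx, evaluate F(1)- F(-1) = 0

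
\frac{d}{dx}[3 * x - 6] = 3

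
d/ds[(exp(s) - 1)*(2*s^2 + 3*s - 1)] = 2*s^2*exp(s) + 7*s*exp(s) - 4*s + 2*exp(s) - 3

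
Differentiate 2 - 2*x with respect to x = -2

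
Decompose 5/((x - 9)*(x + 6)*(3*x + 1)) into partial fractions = -45/(476*(3*x + 1)) + 1/(51*(x + 6)) + 1/(84*(x - 9))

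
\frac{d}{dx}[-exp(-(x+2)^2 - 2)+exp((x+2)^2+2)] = (2*x*exp(2*x^2 + 8*x + 12) + 2*x + 4*exp(2*x^2 + 8*x + 12) + 4)*exp(-x^2 - 4*x - 6)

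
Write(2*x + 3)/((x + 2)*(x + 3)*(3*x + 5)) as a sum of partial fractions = -3/(4*(3*x + 5)) - 3/(4*(x + 3)) + 1/(x + 2)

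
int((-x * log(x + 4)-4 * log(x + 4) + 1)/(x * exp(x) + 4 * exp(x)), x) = exp(-x)*log(x + 4) + C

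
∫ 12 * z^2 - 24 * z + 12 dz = 4*z^3 - 12*z^2 + 12*z + C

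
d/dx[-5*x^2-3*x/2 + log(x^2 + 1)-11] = (-20*x^3 - 3*x^2 - 16*x - 3)/(2*x^2 + 2)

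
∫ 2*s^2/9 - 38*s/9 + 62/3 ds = 2*s^3/27 - 19*s^2/9 + 62*s/3 + C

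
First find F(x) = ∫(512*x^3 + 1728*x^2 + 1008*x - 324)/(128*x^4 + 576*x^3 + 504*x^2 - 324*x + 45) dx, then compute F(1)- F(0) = -log(10) + log(1858/9)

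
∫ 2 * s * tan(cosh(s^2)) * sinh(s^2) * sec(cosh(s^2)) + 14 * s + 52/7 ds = 7*s^2 + 52*s/7 + sec(cosh(s^2)) + C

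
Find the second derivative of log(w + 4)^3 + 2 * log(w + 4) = (-3*log(w + 4)^2 + 6*log(w + 4) - 2)/(w^2 + 8*w + 16)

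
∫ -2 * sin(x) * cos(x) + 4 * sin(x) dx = (cos(x) - 2)^2 + C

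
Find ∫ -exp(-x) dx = exp(-x) + C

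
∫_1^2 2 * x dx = 3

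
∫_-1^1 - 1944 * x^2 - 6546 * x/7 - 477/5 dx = -7434/5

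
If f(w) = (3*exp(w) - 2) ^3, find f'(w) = 81*exp(3*w) - 108*exp(2*w) + 36*exp(w)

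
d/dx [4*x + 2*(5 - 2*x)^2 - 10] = 16*x - 36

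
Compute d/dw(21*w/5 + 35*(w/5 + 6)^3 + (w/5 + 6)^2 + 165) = 21*w^2/25 + 1262*w/25 + 3813/5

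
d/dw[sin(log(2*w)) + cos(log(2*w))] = sqrt(2)*cos(log(w) + log(2) + pi/4)/w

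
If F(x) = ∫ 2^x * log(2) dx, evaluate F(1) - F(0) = 1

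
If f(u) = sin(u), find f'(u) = cos(u)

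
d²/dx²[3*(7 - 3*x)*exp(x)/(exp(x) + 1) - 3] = (9*x*exp(2*x) - 9*x*exp(x) - 39*exp(2*x) + 3*exp(x))/(exp(3*x) + 3*exp(2*x) + 3*exp(x) + 1)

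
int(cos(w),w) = sin(w) + C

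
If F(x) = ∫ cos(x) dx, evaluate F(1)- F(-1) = 2*sin(1)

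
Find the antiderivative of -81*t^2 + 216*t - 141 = -27*t^3 + 108*t^2 - 141*t + C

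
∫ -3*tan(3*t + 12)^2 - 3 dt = -tan(3*t + 12) + C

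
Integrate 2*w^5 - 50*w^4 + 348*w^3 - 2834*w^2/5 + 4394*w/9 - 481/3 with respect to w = w^6/3 - 10*w^5 + 87*w^4 - 2834*w^3/15 + 2197*w^2/9 - 481*w/3 + C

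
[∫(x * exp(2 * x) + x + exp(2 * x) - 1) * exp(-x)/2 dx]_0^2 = -exp(-2) + exp(2)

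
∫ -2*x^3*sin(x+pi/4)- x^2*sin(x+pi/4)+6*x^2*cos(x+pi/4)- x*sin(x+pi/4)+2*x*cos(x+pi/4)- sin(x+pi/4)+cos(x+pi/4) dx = (2*x^3 + x^2 + x + 1)*cos(x + pi/4) + C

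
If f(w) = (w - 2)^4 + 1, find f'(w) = 4*w^3 - 24*w^2 + 48*w - 32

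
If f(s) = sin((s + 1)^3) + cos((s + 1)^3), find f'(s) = -3*s^2*sin(s^3 + 3*s^2 + 3*s + 1) + 3*s^2*cos(s^3 + 3*s^2 + 3*s + 1) - 6*s*sin(s^3 + 3*s^2 + 3*s + 1) + 6*s*cos(s^3 + 3*s^2 + 3*s + 1) - 3*sin(s^3 + 3*s^2 + 3*s + 1) + 3*cos(s^3 + 3*s^2 + 3*s + 1)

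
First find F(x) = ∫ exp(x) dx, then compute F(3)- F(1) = -E + exp(3)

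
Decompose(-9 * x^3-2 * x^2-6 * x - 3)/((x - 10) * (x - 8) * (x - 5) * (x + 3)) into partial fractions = -30/(143*(x + 3)) - 151/(15*(x - 5)) + 4787/(66*(x - 8)) - 9263/(130*(x - 10))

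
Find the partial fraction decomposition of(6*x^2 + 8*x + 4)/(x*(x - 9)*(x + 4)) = 17/(13*(x + 4)) + 562/(117*(x - 9)) - 1/(9*x)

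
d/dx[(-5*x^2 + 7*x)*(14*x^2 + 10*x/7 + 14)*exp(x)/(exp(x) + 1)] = (-490*x^4*exp(x) - 1960*x^3*exp(2*x) - 1324*x^3*exp(x) + 1908*x^2*exp(2*x) + 1488*x^2*exp(x) - 840*x*exp(2*x) - 154*x*exp(x) + 686*exp(2*x) + 686*exp(x))/(7*exp(2*x) + 14*exp(x) + 7)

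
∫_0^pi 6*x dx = 3*pi^2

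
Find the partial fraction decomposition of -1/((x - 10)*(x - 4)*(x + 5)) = -1/(135*(x + 5)) + 1/(54*(x - 4)) - 1/(90*(x - 10))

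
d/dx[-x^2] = -2*x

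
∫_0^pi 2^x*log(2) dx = -1 + 2^pi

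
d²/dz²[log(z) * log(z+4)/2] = (-z^2*log(z) - z^2*log(z + 4) + 2*z^2 - 8*z*log(z + 4) + 8*z - 16*log(z + 4))/(2*z^4 + 16*z^3 + 32*z^2)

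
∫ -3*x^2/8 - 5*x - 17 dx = -x^3/8 - 5*x^2/2 - 17*x + C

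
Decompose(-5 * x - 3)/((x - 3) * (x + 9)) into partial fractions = -7/(2*(x + 9)) - 3/(2*(x - 3))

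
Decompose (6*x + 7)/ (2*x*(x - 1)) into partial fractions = 13/(2*(x - 1)) - 7/(2*x)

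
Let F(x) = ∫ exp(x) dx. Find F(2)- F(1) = -E + exp(2)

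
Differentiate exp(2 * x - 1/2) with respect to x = 2*exp(2*x - 1/2)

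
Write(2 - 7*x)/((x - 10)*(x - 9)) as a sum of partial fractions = 61/(x - 9) - 68/(x - 10)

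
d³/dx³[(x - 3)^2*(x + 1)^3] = 60*x^2 - 72*x - 36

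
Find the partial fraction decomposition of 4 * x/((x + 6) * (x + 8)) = 16/(x + 8) - 12/(x + 6)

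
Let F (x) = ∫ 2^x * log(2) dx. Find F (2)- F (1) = 2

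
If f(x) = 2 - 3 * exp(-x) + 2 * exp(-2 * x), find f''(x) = (8 - 3*exp(x))*exp(-2*x)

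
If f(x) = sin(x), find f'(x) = cos(x)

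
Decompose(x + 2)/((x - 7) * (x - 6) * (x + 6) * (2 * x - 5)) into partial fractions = 4/(119*(2*x - 5)) + 1/(663*(x + 6)) - 2/(21*(x - 6)) + 1/(13*(x - 7))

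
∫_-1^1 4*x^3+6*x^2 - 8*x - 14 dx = -24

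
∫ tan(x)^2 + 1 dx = tan(x) + C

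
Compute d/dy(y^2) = 2*y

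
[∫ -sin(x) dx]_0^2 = -1 + cos(2)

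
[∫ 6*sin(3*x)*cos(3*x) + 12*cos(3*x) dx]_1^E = -(sin(3) + 2)^2 + (sin(3*E) + 2)^2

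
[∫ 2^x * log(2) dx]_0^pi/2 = -1 + 2^(pi/2)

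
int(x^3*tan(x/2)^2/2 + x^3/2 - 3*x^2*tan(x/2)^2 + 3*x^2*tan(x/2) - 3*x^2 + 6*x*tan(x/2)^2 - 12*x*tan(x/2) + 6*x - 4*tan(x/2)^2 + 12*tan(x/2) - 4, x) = (x - 2)^3*tan(x/2) + C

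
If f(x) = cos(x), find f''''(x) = cos(x)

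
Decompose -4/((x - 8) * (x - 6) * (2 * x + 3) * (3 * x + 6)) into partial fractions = -32/(855*(2*x + 3)) + 1/(60*(x + 2)) + 1/(180*(x - 6)) - 1/(285*(x - 8))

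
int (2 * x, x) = x^2 + C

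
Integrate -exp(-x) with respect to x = exp(-x) + C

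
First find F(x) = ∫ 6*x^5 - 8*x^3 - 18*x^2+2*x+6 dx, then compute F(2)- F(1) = 0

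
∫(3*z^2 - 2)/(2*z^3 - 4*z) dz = log(z*(z^2 - 2))/2 + C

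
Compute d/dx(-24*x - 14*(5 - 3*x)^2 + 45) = 396 - 252*x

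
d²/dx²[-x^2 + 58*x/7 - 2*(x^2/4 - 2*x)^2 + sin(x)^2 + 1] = -3*x^2/2 + 12*x - 4*sin(x)^2 - 16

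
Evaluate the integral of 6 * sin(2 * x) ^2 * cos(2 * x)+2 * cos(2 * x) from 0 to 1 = sin(2)^3 + sin(2)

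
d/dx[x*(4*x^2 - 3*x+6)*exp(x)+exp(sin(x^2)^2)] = 4*x^3*exp(x) + 9*x^2*exp(x) + 2*x*exp(1/2 - cos(2*x^2)/2)*sin(2*x^2) + 6*exp(x)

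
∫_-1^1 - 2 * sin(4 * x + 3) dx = -cos(1)/2 + cos(7)/2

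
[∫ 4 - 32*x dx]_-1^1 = 8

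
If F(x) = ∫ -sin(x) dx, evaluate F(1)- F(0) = -1 + cos(1)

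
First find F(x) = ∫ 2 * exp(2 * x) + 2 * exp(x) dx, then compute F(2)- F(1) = -(1 + E)^2 + (1 + exp(2))^2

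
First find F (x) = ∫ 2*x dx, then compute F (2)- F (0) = 4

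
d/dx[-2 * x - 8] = -2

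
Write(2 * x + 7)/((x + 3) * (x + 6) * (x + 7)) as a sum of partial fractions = -7/(4*(x + 7)) + 5/(3*(x + 6)) + 1/(12*(x + 3))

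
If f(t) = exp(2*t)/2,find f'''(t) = 4*exp(2*t)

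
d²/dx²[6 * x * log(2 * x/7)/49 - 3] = 6/(49*x)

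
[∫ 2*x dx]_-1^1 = 0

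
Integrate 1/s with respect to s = log(-s) + C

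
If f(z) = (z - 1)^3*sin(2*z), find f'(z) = (z - 1)^2*(2*z*cos(2*z) + 3*sin(2*z) - 2*cos(2*z))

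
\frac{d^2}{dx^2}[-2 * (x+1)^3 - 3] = -12*x - 12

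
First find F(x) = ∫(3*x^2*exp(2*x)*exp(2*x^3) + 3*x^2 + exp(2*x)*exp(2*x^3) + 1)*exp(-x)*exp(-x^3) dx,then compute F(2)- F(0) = -exp(-10) + exp(10)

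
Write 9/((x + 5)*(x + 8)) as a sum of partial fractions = -3/(x + 8) + 3/(x + 5)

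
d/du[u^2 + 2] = 2*u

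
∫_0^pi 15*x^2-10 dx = -10*pi + 5*pi^3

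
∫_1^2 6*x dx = 9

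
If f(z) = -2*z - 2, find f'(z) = -2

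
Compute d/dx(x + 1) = 1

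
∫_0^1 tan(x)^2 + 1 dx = tan(1)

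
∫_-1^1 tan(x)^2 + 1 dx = 2*tan(1)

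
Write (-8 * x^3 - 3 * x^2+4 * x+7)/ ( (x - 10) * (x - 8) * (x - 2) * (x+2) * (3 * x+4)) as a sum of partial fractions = -177/(2720*(3*x + 4)) + 17/(320*(x + 2)) - 61/(1920*(x - 2)) + 607/(480*(x - 8)) - 2751/(2176*(x - 10))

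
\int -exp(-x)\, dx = exp(-x) + C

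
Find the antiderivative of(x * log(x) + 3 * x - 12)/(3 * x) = (x - 12)*(log(x) + 2)/3 + C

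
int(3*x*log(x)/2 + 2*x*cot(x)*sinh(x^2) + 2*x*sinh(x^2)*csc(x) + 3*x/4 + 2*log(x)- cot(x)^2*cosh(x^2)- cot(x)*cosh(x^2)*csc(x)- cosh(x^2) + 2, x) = x*(3*x + 8)*log(x)/4 + (cot(x) + csc(x))*cosh(x^2) + C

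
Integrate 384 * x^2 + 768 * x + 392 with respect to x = 128*x^3 + 384*x^2 + 392*x + C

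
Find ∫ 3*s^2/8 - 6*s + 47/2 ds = s^3/8 - 3*s^2 + 47*s/2 + C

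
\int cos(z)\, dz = sin(z) + C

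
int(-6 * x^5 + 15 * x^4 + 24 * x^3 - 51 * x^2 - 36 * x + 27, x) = -x^6 + 3*x^5 + 6*x^4 - 17*x^3 - 18*x^2 + 27*x + C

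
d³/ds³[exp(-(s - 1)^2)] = (-8*s^3 + 24*s^2 - 12*s - 4)*exp(-s^2 + 2*s - 1)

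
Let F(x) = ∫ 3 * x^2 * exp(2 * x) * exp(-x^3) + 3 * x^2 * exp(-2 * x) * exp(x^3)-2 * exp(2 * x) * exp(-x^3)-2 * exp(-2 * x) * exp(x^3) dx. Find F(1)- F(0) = -E + exp(-1)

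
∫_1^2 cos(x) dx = -sin(1) + sin(2)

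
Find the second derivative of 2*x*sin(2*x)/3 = -8*x*sin(2*x)/3 + 8*cos(2*x)/3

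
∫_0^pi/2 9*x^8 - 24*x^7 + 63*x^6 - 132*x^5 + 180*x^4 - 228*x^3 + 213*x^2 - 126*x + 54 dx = (-3 - pi^2/4 + pi + pi^3/8)^3 + 27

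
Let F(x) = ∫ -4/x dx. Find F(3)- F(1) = -4*log(3)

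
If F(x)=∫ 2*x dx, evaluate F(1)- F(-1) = 0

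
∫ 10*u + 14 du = 5*u^2 + 14*u + C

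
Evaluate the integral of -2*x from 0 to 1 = -1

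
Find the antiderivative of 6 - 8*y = -4*y^2 + 6*y + C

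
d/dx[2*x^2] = 4*x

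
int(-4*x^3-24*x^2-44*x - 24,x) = -x^4 - 8*x^3 - 22*x^2 - 24*x + C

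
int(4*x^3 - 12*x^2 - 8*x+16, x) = x^4 - 4*x^3 - 4*x^2 + 16*x + C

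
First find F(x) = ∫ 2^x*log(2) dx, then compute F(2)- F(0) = 3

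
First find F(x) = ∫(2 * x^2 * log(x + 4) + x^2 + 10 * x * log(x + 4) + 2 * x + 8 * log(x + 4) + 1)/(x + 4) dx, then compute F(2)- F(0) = -log(4) + 9*log(6)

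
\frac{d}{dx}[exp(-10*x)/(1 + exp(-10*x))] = -10*exp(10*x)/(exp(20*x) + 2*exp(10*x) + 1)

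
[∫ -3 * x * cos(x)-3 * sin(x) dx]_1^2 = -6*sin(2) + 3*sin(1)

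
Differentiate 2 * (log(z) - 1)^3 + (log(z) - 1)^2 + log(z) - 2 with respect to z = (6*log(z)^2 - 10*log(z) + 5)/z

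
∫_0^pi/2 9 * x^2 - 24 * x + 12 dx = 3*pi*(-2 + pi/2)^2/2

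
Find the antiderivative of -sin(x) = cos(x) + C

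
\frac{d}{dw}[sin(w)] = cos(w)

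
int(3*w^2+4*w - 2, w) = w^3 + 2*w^2 - 2*w + C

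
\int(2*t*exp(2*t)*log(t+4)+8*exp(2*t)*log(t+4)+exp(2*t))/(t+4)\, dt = exp(2*t)*log(t + 4) + C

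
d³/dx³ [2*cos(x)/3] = 2*sin(x)/3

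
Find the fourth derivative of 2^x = 2^x*log(2)^4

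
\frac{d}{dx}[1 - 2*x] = -2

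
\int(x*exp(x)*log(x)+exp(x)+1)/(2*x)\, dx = (exp(x) + 1)*log(x)/2 + C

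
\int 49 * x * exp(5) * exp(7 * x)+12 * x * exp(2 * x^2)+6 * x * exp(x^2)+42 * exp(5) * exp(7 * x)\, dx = (7*x + 5)*exp(7*x + 5) + 3*exp(2*x^2) + 3*exp(x^2) + C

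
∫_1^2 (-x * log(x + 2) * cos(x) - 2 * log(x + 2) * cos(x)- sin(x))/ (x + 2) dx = -log(4)*sin(2) + log(3)*sin(1)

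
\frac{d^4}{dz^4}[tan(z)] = 24*tan(z)^5 + 40*tan(z)^3 + 16*tan(z)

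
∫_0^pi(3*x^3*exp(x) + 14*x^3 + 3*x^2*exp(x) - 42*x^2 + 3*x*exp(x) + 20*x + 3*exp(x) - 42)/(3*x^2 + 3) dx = -14*pi + log(1 + pi^2) + 7*pi^2/3 + pi*exp(pi)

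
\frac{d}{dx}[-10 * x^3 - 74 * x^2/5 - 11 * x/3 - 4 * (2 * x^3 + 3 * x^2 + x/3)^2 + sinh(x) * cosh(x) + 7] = -96*x^5 - 240*x^4 - 496*x^3/3 - 54*x^2 - 1372*x/45 + cosh(2*x) - 11/3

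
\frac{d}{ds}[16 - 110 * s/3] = -110/3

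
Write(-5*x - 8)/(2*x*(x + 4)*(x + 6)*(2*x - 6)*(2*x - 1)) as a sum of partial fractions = 14/(195*(2*x - 1)) + 11/(2808*(x + 6)) - 1/(168*(x + 4)) - 23/(3780*(x - 3)) - 1/(36*x)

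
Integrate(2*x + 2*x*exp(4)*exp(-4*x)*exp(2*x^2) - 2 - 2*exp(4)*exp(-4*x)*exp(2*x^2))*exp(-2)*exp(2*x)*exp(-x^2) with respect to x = 2*sinh(x^2 - 2*x + 2) + C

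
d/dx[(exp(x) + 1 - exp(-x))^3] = (3*exp(6*x) + 6*exp(5*x) - 6*exp(x) + 3)*exp(-3*x)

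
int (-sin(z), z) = cos(z) + C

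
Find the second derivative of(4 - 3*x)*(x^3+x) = -36*x^2 + 24*x - 6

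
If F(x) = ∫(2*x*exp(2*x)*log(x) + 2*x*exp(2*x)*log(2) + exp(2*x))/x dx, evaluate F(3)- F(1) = -exp(2)*log(2) + exp(6)*log(6)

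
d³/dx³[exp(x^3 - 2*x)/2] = 27*x^6*exp(x^3 - 2*x)/2 - 27*x^4*exp(x^3 - 2*x) + 27*x^3*exp(x^3 - 2*x) + 18*x^2*exp(x^3 - 2*x) - 18*x*exp(x^3 - 2*x) - exp(x^3 - 2*x)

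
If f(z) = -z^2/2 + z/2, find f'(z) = 1/2 - z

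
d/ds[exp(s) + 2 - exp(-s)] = (exp(2*s) + 1)*exp(-s)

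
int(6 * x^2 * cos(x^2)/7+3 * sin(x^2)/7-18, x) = 3*x*(sin(x^2) - 42)/7 + C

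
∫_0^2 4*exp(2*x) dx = 2*(-exp(-2) + exp(2))*exp(2)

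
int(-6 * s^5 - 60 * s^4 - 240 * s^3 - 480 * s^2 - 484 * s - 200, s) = -s^6 - 12*s^5 - 60*s^4 - 160*s^3 - 242*s^2 - 200*s + C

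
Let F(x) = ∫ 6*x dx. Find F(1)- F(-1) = 0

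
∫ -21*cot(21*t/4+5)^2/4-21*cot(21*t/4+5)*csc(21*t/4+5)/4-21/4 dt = cot(21*t/4 + 5) + csc(21*t/4 + 5) + C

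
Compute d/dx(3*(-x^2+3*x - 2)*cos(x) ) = 3*x^2*sin(x) - 9*x*sin(x) - 6*x*cos(x) + 6*sin(x) + 9*cos(x)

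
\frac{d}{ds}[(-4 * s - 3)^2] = 32*s + 24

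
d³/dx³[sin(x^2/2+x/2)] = -x^3*cos(x*(x + 1)/2) - 3*x^2*cos(x*(x + 1)/2)/2 - 3*x*sin(x*(x + 1)/2) - 3*x*cos(x*(x + 1)/2)/4 - 3*sin(x*(x + 1)/2)/2 - cos(x*(x + 1)/2)/8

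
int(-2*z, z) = -z^2 + C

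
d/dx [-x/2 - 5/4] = -1/2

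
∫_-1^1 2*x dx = 0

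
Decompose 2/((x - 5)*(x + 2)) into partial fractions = -2/(7*(x + 2)) + 2/(7*(x - 5))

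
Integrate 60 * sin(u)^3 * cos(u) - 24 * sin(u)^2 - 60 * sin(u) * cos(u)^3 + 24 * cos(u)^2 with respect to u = 12*sin(2*u) + 15*cos(4*u)/4 + C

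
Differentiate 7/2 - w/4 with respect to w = -1/4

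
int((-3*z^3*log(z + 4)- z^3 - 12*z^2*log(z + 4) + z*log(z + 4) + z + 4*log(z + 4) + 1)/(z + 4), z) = (-z^3 + z + 1)*log(z + 4) + C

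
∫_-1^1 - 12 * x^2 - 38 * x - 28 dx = -64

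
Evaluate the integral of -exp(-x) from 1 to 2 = -exp(-1) + exp(-2)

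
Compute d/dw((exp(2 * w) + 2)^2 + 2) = 4*exp(4*w) + 8*exp(2*w)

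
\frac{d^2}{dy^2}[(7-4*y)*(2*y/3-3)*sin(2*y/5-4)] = 32*y^2*sin(2*y/5 - 4)/75 - 8*y*sin(2*y/5 - 4)/3 - 64*y*cos(2*y/5 - 4)/15 - 148*sin(2*y/5 - 4)/75 + 40*cos(2*y/5 - 4)/3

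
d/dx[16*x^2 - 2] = 32*x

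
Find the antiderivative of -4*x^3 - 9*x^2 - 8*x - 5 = -x^4 - 3*x^3 - 4*x^2 - 5*x + C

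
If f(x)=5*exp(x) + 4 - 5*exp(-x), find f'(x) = (5*exp(2*x) + 5)*exp(-x)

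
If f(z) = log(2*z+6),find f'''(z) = 2/(z^3 + 9*z^2 + 27*z + 27)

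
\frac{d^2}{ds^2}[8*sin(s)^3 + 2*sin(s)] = -72*sin(s)^3 + 46*sin(s)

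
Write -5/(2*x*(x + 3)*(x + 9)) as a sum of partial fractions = -5/(108*(x + 9)) + 5/(36*(x + 3)) - 5/(54*x)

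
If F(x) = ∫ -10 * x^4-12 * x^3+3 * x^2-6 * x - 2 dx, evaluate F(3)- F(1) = -726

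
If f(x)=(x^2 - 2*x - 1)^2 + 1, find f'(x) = 4*x^3 - 12*x^2 + 4*x + 4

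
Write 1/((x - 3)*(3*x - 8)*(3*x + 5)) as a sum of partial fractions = 3/(182*(3*x + 5)) - 3/(13*(3*x - 8)) + 1/(14*(x - 3))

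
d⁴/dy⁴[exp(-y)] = exp(-y)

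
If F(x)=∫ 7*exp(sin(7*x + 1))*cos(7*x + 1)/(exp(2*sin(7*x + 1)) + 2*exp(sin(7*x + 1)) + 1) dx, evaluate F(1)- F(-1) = -1/(exp(sin(6)) + 1) + exp(sin(8))/(1 + exp(sin(8)))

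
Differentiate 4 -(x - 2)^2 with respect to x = 4 - 2*x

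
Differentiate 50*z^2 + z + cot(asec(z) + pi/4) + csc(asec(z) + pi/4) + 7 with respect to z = (100*z^3*sqrt(1 - 1/z^2) + z^2*sqrt(1 - 1/z^2) - cot(asec(z) + pi/4)^2 - cot(asec(z) + pi/4)*csc(asec(z) + pi/4) - 1)/(z^2*sqrt(1 - 1/z^2))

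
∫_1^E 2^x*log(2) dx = -2 + 2^E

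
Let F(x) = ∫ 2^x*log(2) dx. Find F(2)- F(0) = 3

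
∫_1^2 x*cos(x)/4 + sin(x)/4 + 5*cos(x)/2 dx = -11*sin(1)/4 + 3*sin(2)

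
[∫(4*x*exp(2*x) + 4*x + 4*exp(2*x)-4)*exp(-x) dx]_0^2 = -8*exp(-2) + 8*exp(2)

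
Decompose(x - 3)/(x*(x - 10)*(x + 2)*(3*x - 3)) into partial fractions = 5/(216*(x + 2)) + 2/(81*(x - 1)) + 7/(3240*(x - 10)) - 1/(20*x)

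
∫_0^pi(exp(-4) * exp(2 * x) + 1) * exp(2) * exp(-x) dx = -exp(2 - pi) - exp(-2) + exp(-2 + pi) + exp(2)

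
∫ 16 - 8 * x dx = -4*x^2 + 16*x + C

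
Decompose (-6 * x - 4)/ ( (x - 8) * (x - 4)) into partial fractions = 7/(x - 4) - 13/(x - 8)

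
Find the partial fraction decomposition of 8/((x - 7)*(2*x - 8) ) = -4/(3*(x - 4)) + 4/(3*(x - 7))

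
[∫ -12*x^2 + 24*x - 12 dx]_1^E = -4*(-1 + E)^3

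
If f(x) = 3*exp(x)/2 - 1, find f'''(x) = 3*exp(x)/2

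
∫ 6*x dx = 3*x^2 + C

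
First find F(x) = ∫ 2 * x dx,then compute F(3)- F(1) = 8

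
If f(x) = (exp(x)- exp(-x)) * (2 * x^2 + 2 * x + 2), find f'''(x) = (2*x^2*exp(2*x) + 2*x^2 + 14*x*exp(2*x) - 10*x + 20*exp(2*x) + 8)*exp(-x)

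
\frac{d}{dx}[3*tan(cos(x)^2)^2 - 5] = -12*sin(x)*cos(x)*tan(cos(x)^2)^3 - 12*sin(x)*cos(x)*tan(cos(x)^2)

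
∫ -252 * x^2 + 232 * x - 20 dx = -84*x^3 + 116*x^2 - 20*x + C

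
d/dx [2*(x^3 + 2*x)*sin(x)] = 2*x^3*cos(x) + 6*x^2*sin(x) + 4*x*cos(x) + 4*sin(x)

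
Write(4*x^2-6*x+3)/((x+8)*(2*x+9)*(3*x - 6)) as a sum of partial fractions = -148/(91*(2*x + 9)) + 307/(210*(x + 8)) + 7/(390*(x - 2))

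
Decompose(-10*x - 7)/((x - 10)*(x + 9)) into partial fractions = -83/(19*(x + 9)) - 107/(19*(x - 10))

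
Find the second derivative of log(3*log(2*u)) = (-log(u) - 1 - log(2))/(u^2*log(u)^2 + 2*u^2*log(2)*log(u) + u^2*log(2)^2)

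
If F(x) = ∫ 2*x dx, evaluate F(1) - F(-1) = 0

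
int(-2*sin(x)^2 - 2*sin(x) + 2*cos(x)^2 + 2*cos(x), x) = (sqrt(2)*sin(x + pi/4) + 1)^2 + C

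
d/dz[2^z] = 2^z*log(2)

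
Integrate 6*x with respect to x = 3*x^2 + C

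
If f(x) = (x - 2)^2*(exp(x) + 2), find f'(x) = x^2*exp(x) - 2*x*exp(x) + 4*x - 8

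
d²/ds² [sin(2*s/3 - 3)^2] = 8*cos(4*s/3 - 6)/9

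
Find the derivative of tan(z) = cos(z)^(-2)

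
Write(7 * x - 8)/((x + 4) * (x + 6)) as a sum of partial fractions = 25/(x + 6) - 18/(x + 4)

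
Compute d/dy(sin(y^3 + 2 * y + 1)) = (3*y^2 + 2)*cos(y^3 + 2*y + 1)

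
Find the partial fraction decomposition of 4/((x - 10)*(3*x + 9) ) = -4/(39*(x + 3)) + 4/(39*(x - 10))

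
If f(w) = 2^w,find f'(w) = 2^w*log(2)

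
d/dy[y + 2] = 1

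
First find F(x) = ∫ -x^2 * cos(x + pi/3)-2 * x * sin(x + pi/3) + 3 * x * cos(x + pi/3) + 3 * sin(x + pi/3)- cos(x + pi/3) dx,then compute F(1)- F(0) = sqrt(3)/2 + sin(1 + pi/3)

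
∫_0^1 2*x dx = 1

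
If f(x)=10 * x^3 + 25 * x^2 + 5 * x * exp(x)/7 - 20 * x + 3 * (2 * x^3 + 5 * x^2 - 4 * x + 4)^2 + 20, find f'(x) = 72*x^5 + 300*x^4 + 108*x^3 - 186*x^2 + 5*x*exp(x)/7 + 386*x + 5*exp(x)/7 - 116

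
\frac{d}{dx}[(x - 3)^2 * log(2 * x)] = (2*x^2*log(x) + x^2 + 2*x^2*log(2) - 6*x*log(x) - 6*x - 6*x*log(2) + 9)/x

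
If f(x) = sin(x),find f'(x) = cos(x)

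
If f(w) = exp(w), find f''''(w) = exp(w)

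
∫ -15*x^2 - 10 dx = -5*x^3 - 10*x + C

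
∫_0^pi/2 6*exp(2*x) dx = -3 + 3*exp(pi)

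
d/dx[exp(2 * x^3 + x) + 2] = 6*x^2*exp(2*x^3 + x) + exp(2*x^3 + x)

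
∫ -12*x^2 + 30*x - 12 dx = -4*x^3 + 15*x^2 - 12*x + C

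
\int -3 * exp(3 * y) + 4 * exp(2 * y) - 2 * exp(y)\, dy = (-exp(2*y) + 2*exp(y) - 2)*exp(y) + C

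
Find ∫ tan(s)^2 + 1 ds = tan(s) + C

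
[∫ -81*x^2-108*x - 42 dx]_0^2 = -516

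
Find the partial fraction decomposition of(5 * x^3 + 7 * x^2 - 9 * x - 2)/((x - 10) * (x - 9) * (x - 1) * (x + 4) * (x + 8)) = -1021/(5508*(x + 8)) + 87/(1820*(x + 4)) + 1/(3240*(x - 1)) - 4129/(1768*(x - 9)) + 1402/(567*(x - 10))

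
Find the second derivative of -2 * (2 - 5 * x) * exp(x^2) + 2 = 40*x^3*exp(x^2) - 16*x^2*exp(x^2) + 60*x*exp(x^2) - 8*exp(x^2)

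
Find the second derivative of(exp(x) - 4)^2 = 4*exp(2*x) - 8*exp(x)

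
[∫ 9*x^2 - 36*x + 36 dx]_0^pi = 3*(-2 + pi)^3 + 24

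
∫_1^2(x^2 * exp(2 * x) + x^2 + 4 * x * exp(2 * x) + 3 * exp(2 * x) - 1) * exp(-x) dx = -4*E - 9*exp(-2) + 4*exp(-1) + 9*exp(2)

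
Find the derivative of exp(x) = exp(x)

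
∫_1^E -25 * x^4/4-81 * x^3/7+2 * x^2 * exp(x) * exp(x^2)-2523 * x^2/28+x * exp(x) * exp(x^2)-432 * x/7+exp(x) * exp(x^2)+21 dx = (-5*exp(2) - 3*E + 5)*(3 + 3*exp(2)/7 + exp(3)/4 + 6*E) - exp(2) + 813/28 + exp(1 + E + exp(2))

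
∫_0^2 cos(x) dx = sin(2)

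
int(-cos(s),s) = -sin(s) + C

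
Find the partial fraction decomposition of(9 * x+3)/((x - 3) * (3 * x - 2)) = -27/(7*(3*x - 2)) + 30/(7*(x - 3))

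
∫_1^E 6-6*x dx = -3*(-1 + E)^2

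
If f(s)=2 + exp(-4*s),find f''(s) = 16*exp(-4*s)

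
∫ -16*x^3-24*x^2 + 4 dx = -4*x^4 - 8*x^3 + 4*x + C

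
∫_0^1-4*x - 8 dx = -10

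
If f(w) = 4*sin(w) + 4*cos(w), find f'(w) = -4*sin(w) + 4*cos(w)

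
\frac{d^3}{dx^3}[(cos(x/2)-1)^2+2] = -sin(x/2)/4 + sin(x)/2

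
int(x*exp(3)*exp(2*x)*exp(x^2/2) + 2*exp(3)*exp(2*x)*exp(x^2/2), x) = exp((x + 2)^2/2 + 1) + C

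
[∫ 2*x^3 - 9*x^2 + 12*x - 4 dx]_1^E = 1/2 + E*(-2 + E)^3/2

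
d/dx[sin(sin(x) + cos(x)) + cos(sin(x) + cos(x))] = 2*cos(x + pi/4)*cos(sqrt(2)*sin(x + pi/4) + pi/4)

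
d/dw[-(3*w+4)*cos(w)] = 3*w*sin(w) + 4*sin(w) - 3*cos(w)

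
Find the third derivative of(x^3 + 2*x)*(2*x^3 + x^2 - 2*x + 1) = 240*x^3 + 60*x^2 + 48*x + 18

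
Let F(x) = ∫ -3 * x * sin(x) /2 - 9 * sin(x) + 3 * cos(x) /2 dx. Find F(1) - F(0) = -9 + 21*cos(1)/2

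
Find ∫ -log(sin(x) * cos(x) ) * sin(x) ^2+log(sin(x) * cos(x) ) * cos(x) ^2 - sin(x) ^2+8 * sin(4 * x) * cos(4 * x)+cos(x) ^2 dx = log(sin(2*x)/2)*sin(2*x)/2 + sin(4*x)^2 + C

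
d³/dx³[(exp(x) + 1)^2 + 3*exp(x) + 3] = 8*exp(2*x) + 5*exp(x)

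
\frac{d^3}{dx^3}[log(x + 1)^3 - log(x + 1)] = (6*log(x + 1)^2 - 18*log(x + 1) + 4)/(x^3 + 3*x^2 + 3*x + 1)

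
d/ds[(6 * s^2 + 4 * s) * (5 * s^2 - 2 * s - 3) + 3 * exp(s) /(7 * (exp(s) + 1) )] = (840*s^3*exp(2*s) + 1680*s^3*exp(s) + 840*s^3 + 168*s^2*exp(2*s) + 336*s^2*exp(s) + 168*s^2 - 364*s*exp(2*s) - 728*s*exp(s) - 364*s - 84*exp(2*s) - 165*exp(s) - 84)/(7*exp(2*s) + 14*exp(s) + 7)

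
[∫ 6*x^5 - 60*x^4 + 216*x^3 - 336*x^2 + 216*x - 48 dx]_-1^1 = -344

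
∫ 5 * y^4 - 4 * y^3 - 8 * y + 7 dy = y^5 - y^4 - 4*y^2 + 7*y + C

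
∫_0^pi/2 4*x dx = pi^2/2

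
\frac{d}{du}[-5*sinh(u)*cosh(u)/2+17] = -5*cosh(2*u)/2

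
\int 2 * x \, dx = x^2 + C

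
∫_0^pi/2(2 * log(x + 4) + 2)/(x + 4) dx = -(1 + log(4))^2 + (1 + log(pi/2 + 4))^2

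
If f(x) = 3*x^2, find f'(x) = 6*x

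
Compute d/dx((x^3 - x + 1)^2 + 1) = 6*x^5 - 8*x^3 + 6*x^2 + 2*x - 2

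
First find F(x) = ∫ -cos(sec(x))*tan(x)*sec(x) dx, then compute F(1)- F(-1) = 0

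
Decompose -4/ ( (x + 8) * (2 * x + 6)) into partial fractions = 2/(5*(x + 8)) - 2/(5*(x + 3))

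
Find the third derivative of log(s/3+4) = 2/(s^3 + 36*s^2 + 432*s + 1728)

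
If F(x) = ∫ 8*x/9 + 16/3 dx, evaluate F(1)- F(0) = 52/9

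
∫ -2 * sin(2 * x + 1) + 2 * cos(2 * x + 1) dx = sin(2*x + 1) + cos(2*x + 1) + C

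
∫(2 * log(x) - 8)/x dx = (log(x) - 4)^2 + C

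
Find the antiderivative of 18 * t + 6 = 9*t^2 + 6*t + C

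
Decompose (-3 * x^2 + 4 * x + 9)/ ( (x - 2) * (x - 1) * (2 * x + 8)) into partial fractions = -11/(12*(x + 4)) - 1/(x - 1) + 5/(12*(x - 2))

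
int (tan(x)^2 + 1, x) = tan(x) + C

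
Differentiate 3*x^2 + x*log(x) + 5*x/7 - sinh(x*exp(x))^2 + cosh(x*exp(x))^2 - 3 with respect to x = 6*x + log(x) + 12/7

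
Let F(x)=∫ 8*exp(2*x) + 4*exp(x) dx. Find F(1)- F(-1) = -(2*exp(-1) + 1)^2 + (1 + 2*E)^2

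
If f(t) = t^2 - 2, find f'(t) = 2*t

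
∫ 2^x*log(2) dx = 2^x + C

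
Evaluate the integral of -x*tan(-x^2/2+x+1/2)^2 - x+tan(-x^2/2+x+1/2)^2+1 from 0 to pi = tan(1/2 - pi^2/2) - tan(1/2)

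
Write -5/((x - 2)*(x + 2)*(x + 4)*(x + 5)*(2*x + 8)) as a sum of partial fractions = -5/(42*(x + 5)) + 5/(72*(x + 4)) - 5/(24*(x + 4)^2) + 5/(96*(x + 2)) - 5/(2016*(x - 2))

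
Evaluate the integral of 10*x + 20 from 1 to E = -45 + 5*(2 + E)^2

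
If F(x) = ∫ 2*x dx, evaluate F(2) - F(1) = 3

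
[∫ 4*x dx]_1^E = -2 + 2*exp(2)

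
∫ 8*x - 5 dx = 4*x^2 - 5*x + C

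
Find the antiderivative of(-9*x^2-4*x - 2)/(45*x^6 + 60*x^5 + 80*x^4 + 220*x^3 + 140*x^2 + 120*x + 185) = acot(3*x^3 + 2*x^2 + 2*x + 6)/5 + C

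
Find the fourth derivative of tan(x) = 24*tan(x)^5 + 40*tan(x)^3 + 16*tan(x)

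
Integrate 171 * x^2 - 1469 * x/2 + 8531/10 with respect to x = 57*x^3 - 1469*x^2/4 + 8531*x/10 + C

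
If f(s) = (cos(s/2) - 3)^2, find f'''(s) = -3*sin(s/2)/4 + sin(s)/2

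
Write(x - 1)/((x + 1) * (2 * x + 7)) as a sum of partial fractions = 9/(5*(2*x + 7)) - 2/(5*(x + 1))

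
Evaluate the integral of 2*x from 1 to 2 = 3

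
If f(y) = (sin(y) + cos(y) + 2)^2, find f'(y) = 2*cos(2*y) + 4*sqrt(2)*cos(y + pi/4)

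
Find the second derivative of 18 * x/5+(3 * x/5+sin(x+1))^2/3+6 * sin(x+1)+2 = -2*x*sin(x + 1)/5 - 6*sin(x + 1) + 4*cos(x + 1)/5 + 2*cos(2*(x + 1))/3 + 6/25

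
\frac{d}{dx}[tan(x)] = cos(x)^(-2)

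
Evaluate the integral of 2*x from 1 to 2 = 3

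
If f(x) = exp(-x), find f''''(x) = exp(-x)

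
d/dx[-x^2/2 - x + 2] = -x - 1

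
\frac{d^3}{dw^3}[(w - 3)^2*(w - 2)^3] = 60*w^2 - 288*w + 342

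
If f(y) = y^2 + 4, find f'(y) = 2*y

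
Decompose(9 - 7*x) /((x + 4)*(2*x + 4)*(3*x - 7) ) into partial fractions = -33/(247*(3*x - 7)) + 37/(76*(x + 4)) - 23/(52*(x + 2))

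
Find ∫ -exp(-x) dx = exp(-x) + C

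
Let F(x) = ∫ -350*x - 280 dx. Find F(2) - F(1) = -805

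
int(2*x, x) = x^2 + C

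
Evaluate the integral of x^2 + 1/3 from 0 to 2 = 10/3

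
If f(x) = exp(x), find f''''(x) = exp(x)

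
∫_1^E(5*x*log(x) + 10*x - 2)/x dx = -7 + 10*E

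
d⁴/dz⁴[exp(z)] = exp(z)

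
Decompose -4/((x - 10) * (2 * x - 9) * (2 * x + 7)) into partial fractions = -1/(54*(2*x + 7)) + 1/(22*(2*x - 9)) - 4/(297*(x - 10))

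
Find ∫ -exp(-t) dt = exp(-t) + C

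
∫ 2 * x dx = x^2 + C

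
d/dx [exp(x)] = exp(x)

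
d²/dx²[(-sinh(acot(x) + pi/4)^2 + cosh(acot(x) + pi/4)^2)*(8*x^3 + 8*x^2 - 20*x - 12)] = 48*x + 16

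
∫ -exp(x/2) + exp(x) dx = (exp(x/2) - 1)^2 + C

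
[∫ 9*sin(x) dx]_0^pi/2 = 9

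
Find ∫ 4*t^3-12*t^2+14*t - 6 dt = t^4 - 4*t^3 + 7*t^2 - 6*t + C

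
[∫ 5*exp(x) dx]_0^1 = -5 + 5*E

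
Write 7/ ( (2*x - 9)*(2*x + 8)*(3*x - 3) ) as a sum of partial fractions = 2/(51*(2*x - 9)) + 7/(510*(x + 4)) - 1/(30*(x - 1))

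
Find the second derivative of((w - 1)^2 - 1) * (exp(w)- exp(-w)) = (w^2*exp(2*w) - w^2 + 2*w*exp(2*w) + 6*w - 2*exp(2*w) - 6)*exp(-w)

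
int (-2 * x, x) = -x^2 + C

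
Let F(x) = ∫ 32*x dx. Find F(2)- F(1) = 48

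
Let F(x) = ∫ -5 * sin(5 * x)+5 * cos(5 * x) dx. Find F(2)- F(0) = -1 + cos(10) + sin(10)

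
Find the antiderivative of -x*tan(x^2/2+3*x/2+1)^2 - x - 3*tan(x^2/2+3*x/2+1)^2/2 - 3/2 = -tan(x^2/2 + 3*x/2 + 1) + C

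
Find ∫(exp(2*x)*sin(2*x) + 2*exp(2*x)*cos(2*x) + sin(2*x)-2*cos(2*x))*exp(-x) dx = 2*sin(2*x)*sinh(x) + C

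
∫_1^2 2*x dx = 3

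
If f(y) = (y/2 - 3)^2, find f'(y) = y/2 - 3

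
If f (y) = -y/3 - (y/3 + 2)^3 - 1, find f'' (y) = -2*y/9 - 4/3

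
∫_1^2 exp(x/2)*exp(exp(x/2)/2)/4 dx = -exp(exp(1/2)/2) + exp(E/2)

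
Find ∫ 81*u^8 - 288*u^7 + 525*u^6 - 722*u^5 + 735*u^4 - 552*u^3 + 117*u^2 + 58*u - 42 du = 9*u^9 - 36*u^8 + 75*u^7 - 361*u^6/3 + 147*u^5 - 138*u^4 + 39*u^3 + 29*u^2 - 42*u + C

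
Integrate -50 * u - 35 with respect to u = -25*u^2 - 35*u + C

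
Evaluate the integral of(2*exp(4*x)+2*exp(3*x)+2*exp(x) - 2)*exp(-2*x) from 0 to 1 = -1 + (-exp(-1) + 1 + E)^2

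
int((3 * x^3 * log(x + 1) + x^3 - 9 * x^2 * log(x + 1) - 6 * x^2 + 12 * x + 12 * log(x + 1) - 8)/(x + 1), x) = (x - 2)^3*log(x + 1) + C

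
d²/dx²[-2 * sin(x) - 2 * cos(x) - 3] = 2*sin(x) + 2*cos(x)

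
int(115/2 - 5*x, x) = -5*x^2/2 + 115*x/2 + C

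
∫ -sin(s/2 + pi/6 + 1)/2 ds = cos(s/2 + pi/6 + 1) + C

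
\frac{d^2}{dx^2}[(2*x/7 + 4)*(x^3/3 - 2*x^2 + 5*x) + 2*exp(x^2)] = 8*x^2*exp(x^2) + 8*x^2/7 + 32*x/7 + 4*exp(x^2) - 92/7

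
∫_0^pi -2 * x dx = -pi^2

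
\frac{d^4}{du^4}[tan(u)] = 24*tan(u)^5 + 40*tan(u)^3 + 16*tan(u)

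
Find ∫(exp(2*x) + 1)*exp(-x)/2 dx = sinh(x) + C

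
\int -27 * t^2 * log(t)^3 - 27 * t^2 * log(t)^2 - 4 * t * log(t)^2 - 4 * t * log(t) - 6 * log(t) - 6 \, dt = t*(-9*t^2*log(t)^2 - 2*t*log(t) - 6)*log(t) + C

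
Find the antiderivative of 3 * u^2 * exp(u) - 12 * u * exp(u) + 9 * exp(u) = 3*(u - 3)^2*exp(u) + C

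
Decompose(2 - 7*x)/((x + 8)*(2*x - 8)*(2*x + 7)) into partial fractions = -53/(135*(2*x + 7)) + 29/(108*(x + 8)) - 13/(180*(x - 4))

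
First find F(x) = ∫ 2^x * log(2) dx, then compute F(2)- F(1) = 2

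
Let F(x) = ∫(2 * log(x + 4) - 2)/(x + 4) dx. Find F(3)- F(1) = -(-1 + log(5))^2 + (-1 + log(7))^2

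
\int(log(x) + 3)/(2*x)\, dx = (log(x) + 6)*log(x)/4 + C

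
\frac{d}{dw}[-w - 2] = -1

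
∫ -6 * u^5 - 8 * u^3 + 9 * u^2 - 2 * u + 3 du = -u^6 - 2*u^4 + 3*u^3 - u^2 + 3*u + C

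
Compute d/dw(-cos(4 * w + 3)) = 4*sin(4*w + 3)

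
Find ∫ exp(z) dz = exp(z) + C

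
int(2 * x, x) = x^2 + C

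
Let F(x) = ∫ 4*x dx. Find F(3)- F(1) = 16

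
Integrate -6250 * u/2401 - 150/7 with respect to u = -3125*u^2/2401 - 150*u/7 + C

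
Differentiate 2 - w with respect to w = -1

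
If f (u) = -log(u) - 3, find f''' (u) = -2/u^3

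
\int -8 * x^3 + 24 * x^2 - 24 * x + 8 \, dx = -2*x^4 + 8*x^3 - 12*x^2 + 8*x + C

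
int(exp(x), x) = exp(x) + C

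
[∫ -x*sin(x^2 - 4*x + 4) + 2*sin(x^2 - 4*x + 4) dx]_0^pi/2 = -cos(4)/2 + cos(pi^2/4 + 4)/2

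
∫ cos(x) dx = sin(x) + C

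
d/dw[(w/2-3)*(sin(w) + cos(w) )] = -w*sin(w)/2 + w*cos(w)/2 + 7*sin(w)/2 - 5*cos(w)/2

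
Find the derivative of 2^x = 2^x*log(2)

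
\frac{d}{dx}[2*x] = 2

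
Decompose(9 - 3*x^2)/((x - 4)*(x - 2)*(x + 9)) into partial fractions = -18/(11*(x + 9)) + 3/(22*(x - 2)) - 3/(2*(x - 4))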